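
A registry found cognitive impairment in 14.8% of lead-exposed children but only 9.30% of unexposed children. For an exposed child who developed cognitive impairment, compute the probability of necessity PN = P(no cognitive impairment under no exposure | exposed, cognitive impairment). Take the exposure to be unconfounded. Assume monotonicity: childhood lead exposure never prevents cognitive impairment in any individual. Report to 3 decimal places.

p₁ = 0.148, p₀ = 0.093.
Under exogeneity and monotonicity, PN = (p₁ − p₀) / p₁.
PN = (0.148 − 0.093) / 0.148 = 0.055 / 0.148 ≈ 0.3716

PN ≈ 0.372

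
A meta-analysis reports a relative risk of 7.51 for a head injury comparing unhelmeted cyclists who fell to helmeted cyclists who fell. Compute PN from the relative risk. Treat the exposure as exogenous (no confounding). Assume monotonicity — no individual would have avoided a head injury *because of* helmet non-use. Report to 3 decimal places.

PN ≈ 0.867

Under exogeneity and monotonicity, PN = (RR − 1) / RR = 1 − 1/RR.
PN = (7.51 − 1) / 7.51 = 6.51 / 7.51 ≈ 0.8668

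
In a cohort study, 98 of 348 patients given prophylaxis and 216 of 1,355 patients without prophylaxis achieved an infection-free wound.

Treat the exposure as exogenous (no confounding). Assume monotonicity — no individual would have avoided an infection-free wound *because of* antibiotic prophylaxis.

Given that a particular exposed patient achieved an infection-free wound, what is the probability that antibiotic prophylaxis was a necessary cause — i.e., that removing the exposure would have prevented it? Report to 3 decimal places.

PN ≈ 0.434

p₁ = P(outcome | exposed) = 98/348 = 0.28161
p₀ = P(outcome | unexposed) = 216/1355 = 0.15941
Under exogeneity and monotonicity, PN = (p₁ − p₀) / p₁.
PN = (0.28161 − 0.15941) / 0.28161 = 0.1222 / 0.28161 ≈ 0.4339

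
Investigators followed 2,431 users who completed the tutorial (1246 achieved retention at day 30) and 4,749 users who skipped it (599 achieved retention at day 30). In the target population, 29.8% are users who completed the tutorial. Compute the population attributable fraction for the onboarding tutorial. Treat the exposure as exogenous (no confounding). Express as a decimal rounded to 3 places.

p₁ = P(outcome | exposed) = 1246/2431 = 0.51255
p₀ = P(outcome | unexposed) = 599/4749 = 0.12613
Overall risk P(Y=1) = π·p₁ + (1−π)·p₀ = 0.298×0.51255 + 0.702×0.12613 = 0.24128.
Under exogeneity, PAF = [P(Y=1) − p₀] / P(Y=1).
PAF = (0.24128 − 0.12613) / 0.24128 ≈ 0.4772

PAF ≈ 0.477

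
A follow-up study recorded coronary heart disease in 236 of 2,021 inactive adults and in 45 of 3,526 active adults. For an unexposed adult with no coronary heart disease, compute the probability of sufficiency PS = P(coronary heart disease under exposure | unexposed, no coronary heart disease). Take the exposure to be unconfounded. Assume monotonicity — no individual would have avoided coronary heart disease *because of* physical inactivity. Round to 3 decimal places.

p₁ = P(outcome | exposed) = 236/2021 = 0.11677
p₀ = P(outcome | unexposed) = 45/3526 = 0.012762
Under exogeneity and monotonicity, PS = (p₁ − p₀) / (1 − p₀).
PS = (0.11677 − 0.012762) / (1 − 0.012762) = 0.10401 / 0.98724 ≈ 0.1054

PS ≈ 0.105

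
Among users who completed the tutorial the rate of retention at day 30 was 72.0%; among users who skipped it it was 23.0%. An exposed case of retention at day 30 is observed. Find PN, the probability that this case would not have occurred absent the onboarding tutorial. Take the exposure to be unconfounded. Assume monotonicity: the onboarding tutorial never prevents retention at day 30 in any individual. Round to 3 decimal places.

p₁ = 0.72, p₀ = 0.23.
Under exogeneity and monotonicity, PN = (p₁ − p₀) / p₁.
PN = (0.72 − 0.23) / 0.72 = 0.49 / 0.72 ≈ 0.6806

PN ≈ 0.681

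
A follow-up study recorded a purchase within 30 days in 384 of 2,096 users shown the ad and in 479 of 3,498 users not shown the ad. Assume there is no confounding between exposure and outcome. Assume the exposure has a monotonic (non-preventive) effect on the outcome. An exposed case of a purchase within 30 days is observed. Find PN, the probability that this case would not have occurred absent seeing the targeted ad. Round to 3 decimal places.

p₁ = P(outcome | exposed) = 384/2096 = 0.18321
p₀ = P(outcome | unexposed) = 479/3498 = 0.13694
Under exogeneity and monotonicity, PN = (p₁ − p₀) / p₁.
PN = (0.18321 − 0.13694) / 0.18321 = 0.046271 / 0.18321 ≈ 0.2526

PN ≈ 0.253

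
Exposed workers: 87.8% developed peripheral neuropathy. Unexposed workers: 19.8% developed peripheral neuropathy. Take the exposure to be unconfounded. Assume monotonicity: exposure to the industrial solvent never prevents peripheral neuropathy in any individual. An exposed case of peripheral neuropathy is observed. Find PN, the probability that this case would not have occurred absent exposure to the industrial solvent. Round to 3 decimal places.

PN ≈ 0.774

p₁ = 0.878, p₀ = 0.198.
Under exogeneity and monotonicity, PN = (p₁ − p₀) / p₁.
PN = (0.878 − 0.198) / 0.878 = 0.68 / 0.878 ≈ 0.7745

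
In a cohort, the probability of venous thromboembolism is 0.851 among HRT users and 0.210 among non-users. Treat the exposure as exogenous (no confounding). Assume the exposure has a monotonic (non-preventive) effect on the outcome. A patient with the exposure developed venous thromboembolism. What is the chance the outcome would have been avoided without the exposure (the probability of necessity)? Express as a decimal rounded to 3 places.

PN ≈ 0.753

Let p₁ = 0.851, p₀ = 0.21.
Under exogeneity and monotonicity, PN = (p₁ − p₀) / p₁.
PN = (0.851 − 0.21) / 0.851 = 0.641 / 0.851 ≈ 0.7532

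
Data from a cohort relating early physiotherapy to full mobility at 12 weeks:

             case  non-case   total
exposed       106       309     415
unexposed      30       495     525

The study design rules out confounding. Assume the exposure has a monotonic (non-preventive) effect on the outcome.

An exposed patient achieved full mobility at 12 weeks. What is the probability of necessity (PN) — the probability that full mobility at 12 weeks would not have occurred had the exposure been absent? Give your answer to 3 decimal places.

PN ≈ 0.776

p₁ = P(outcome | exposed) = 106/415 = 0.25542
p₀ = P(outcome | unexposed) = 30/525 = 0.057143
Under exogeneity and monotonicity, PN = (p₁ − p₀)/p₁.
PN = (0.25542 − 0.057143) / 0.25542 ≈ 0.7763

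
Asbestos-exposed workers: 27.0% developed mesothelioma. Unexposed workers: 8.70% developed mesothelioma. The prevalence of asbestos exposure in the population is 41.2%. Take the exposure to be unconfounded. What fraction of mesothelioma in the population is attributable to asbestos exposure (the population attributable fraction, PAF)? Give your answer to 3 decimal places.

p₁ = 0.27, p₀ = 0.087.
Overall risk P(Y=1) = π·p₁ + (1−π)·p₀ = 0.412×0.27 + 0.588×0.087 = 0.1624.
Under exogeneity, PAF = [P(Y=1) − p₀] / P(Y=1).
PAF = (0.1624 − 0.087) / 0.1624 ≈ 0.4643

PAF ≈ 0.464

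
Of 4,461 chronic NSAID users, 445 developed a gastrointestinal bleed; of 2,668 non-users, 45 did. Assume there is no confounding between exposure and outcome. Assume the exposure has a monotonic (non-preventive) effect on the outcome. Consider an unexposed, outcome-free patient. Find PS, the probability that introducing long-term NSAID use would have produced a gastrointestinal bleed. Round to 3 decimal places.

p₁ = P(outcome | exposed) = 445/4461 = 0.099753
p₀ = P(outcome | unexposed) = 45/2668 = 0.016867
Under exogeneity and monotonicity, PS = (p₁ − p₀) / (1 − p₀).
PS = (0.099753 − 0.016867) / (1 − 0.016867) = 0.082887 / 0.98313 ≈ 0.0843

PS ≈ 0.084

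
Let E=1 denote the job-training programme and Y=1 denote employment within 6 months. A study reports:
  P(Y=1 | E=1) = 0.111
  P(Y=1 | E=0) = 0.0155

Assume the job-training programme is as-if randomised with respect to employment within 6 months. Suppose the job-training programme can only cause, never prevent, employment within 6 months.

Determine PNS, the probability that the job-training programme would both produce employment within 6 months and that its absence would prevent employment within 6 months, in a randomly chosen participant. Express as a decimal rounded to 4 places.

Let p₁ = 0.111, p₀ = 0.0155.
Under exogeneity and monotonicity, PNS = p₁ − p₀.
PNS = 0.111 − 0.0155 = 0.0955

PNS ≈ 0.0955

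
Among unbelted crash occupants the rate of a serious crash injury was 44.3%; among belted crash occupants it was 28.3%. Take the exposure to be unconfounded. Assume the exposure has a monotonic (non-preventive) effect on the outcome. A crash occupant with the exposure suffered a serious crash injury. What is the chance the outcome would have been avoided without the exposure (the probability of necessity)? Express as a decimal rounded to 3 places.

PN ≈ 0.361

p₁ = 0.443, p₀ = 0.283.
Under exogeneity and monotonicity, PN = (p₁ − p₀) / p₁.
PN = (0.443 − 0.283) / 0.443 = 0.16 / 0.443 ≈ 0.3612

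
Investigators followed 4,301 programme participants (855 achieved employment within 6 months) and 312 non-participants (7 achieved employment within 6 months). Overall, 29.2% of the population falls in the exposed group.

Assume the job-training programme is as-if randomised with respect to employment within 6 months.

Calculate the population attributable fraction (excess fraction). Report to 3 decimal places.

p₁ = P(outcome | exposed) = 855/4301 = 0.19879
p₀ = P(outcome | unexposed) = 7/312 = 0.022436
Overall risk P(Y=1) = π·p₁ + (1−π)·p₀ = 0.292×0.19879 + 0.708×0.022436 = 0.073932.
Under exogeneity, PAF = [P(Y=1) − p₀] / P(Y=1).
PAF = (0.073932 − 0.022436) / 0.073932 ≈ 0.6965

PAF ≈ 0.697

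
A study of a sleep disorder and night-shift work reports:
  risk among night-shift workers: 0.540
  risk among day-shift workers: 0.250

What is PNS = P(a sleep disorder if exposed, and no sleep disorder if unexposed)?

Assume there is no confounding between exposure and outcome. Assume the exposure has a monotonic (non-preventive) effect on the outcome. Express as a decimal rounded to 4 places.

PNS ≈ 0.2900

Let p₁ = 0.54, p₀ = 0.25.
Under exogeneity and monotonicity, PNS = p₁ − p₀.
PNS = 0.54 − 0.25 = 0.29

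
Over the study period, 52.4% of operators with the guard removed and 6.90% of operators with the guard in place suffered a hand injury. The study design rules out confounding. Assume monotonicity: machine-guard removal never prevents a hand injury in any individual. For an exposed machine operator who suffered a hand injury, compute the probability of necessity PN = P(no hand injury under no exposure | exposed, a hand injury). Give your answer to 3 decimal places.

PN ≈ 0.868

p₁ = 0.524, p₀ = 0.069.
Under exogeneity and monotonicity, PN = (p₁ − p₀) / p₁.
PN = (0.524 − 0.069) / 0.524 = 0.455 / 0.524 ≈ 0.8683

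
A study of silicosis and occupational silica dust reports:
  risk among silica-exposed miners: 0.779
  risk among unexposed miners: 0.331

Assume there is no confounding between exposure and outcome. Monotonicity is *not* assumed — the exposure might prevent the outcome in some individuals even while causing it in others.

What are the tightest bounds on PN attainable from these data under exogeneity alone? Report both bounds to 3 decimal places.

Let p₁ = 0.779, p₀ = 0.331.
Under exogeneity alone the bounds on PN are max{0,(p₁−p₀)/p₁} ≤ PN ≤ min{1,(1−p₀)/p₁}.
  lower = (p₁ − p₀)/p₁ = 0.448 / 0.779 ≈ 0.5751
  upper = min{1, (1 − p₀)/p₁} = 0.669 / 0.779 ≈ 0.8588

0.575 ≤ PN ≤ 0.859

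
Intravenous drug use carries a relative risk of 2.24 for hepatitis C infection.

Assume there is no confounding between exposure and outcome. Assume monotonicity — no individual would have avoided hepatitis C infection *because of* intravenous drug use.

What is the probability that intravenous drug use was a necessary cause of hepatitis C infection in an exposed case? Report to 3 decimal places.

PN ≈ 0.554

Under exogeneity and monotonicity, PN = (RR − 1) / RR = 1 − 1/RR.
PN = (2.24 − 1) / 2.24 = 1.24 / 2.24 ≈ 0.5536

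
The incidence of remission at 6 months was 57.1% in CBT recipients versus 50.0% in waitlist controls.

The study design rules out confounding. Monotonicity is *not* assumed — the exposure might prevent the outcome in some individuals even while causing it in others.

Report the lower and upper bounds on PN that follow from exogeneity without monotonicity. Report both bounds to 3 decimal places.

0.124 ≤ PN ≤ 0.876

p₁ = 0.571, p₀ = 0.5.
Under exogeneity alone the bounds on PN are max{0,(p₁−p₀)/p₁} ≤ PN ≤ min{1,(1−p₀)/p₁}.
  lower = (p₁ − p₀)/p₁ = 0.071 / 0.571 ≈ 0.1243
  upper = min{1, (1 − p₀)/p₁} = 0.5 / 0.571 ≈ 0.8757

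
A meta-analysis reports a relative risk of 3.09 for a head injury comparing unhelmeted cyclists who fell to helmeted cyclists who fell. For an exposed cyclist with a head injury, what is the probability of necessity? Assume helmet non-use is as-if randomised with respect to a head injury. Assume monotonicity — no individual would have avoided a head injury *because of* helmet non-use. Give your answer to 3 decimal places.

Under exogeneity and monotonicity, PN = (RR − 1) / RR = 1 − 1/RR.
PN = (3.09 − 1) / 3.09 = 2.09 / 3.09 ≈ 0.6764

PN ≈ 0.676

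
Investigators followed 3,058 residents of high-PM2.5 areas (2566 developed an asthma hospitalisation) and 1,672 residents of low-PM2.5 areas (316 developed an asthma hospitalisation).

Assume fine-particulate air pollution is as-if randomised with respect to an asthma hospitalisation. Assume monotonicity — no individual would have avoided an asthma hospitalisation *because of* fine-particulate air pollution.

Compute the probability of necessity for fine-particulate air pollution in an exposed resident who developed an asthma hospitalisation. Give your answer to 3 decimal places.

p₁ = P(outcome | exposed) = 2566/3058 = 0.83911
p₀ = P(outcome | unexposed) = 316/1672 = 0.189
Under exogeneity and monotonicity, PN = (p₁ − p₀) / p₁.
PN = (0.83911 − 0.189) / 0.83911 = 0.65012 / 0.83911 ≈ 0.7748

PN ≈ 0.775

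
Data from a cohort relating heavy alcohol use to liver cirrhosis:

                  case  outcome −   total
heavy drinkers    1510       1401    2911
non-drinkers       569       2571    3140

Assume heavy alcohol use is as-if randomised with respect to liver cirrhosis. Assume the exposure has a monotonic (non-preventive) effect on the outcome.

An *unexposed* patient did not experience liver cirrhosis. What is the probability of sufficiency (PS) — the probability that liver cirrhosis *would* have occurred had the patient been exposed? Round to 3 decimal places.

p₁ = P(outcome | exposed) = 1510/2911 = 0.51872
p₀ = P(outcome | unexposed) = 569/3140 = 0.18121
Under exogeneity and monotonicity, PS = (p₁ − p₀) / (1 − p₀).
PS = (0.51872 − 0.18121) / (1 − 0.18121) = 0.33751 / 0.81879 ≈ 0.4122

PS ≈ 0.412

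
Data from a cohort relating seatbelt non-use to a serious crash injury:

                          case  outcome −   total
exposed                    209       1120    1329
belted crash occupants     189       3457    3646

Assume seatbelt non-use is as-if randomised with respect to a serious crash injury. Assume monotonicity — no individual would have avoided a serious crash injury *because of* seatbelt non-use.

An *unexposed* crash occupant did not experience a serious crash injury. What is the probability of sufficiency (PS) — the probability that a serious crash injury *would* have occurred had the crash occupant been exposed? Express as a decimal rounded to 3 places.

p₁ = P(outcome | exposed) = 209/1329 = 0.15726
p₀ = P(outcome | unexposed) = 189/3646 = 0.051838
Under exogeneity and monotonicity, PS = (p₁ − p₀) / (1 − p₀).
PS = (0.15726 − 0.051838) / (1 − 0.051838) = 0.10542 / 0.94816 ≈ 0.1112

PS ≈ 0.111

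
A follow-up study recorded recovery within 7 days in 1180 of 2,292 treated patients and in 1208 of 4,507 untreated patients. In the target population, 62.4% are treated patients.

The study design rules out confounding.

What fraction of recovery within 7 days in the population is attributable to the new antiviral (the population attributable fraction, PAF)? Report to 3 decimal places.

PAF ≈ 0.365

p₁ = P(outcome | exposed) = 1180/2292 = 0.51483
p₀ = P(outcome | unexposed) = 1208/4507 = 0.26803
Overall risk P(Y=1) = π·p₁ + (1−π)·p₀ = 0.624×0.51483 + 0.376×0.26803 = 0.42203.
Under exogeneity, PAF = [P(Y=1) − p₀] / P(Y=1).
PAF = (0.42203 − 0.26803) / 0.42203 ≈ 0.3649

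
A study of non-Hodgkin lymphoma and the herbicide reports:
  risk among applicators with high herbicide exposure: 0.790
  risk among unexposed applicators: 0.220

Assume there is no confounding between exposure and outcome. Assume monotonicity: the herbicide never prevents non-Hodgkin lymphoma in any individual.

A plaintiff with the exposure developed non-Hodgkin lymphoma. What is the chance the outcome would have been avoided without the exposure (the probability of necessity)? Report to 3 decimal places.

PN ≈ 0.722

Let p₁ = 0.79, p₀ = 0.22.
Under exogeneity and monotonicity, PN = (p₁ − p₀) / p₁.
PN = (0.79 − 0.22) / 0.79 = 0.57 / 0.79 ≈ 0.7215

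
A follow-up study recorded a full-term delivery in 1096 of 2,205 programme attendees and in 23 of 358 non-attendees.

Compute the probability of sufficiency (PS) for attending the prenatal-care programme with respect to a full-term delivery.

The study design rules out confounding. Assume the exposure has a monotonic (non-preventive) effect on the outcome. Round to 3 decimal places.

p₁ = P(outcome | exposed) = 1096/2205 = 0.49705
p₀ = P(outcome | unexposed) = 23/358 = 0.064246
Under exogeneity and monotonicity, PS = (p₁ − p₀) / (1 − p₀).
PS = (0.49705 − 0.064246) / (1 − 0.064246) = 0.43281 / 0.93575 ≈ 0.4625

PS ≈ 0.463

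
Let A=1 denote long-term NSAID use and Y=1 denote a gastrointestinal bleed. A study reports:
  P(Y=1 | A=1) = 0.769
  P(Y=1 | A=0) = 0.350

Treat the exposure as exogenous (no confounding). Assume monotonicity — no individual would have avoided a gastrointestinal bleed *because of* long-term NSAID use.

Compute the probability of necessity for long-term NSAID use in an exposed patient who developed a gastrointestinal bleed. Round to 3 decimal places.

Let p₁ = 0.769, p₀ = 0.35.
Under exogeneity and monotonicity, PN = (p₁ − p₀) / p₁.
PN = (0.769 − 0.35) / 0.769 = 0.419 / 0.769 ≈ 0.5449

PN ≈ 0.545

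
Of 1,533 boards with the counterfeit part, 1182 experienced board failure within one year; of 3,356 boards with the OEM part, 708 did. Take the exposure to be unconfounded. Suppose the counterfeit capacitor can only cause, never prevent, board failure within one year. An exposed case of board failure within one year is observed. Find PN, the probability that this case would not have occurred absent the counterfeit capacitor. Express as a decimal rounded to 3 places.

p₁ = P(outcome | exposed) = 1182/1533 = 0.77104
p₀ = P(outcome | unexposed) = 708/3356 = 0.21097
Under exogeneity and monotonicity, PN = (p₁ − p₀) / p₁.
PN = (0.77104 − 0.21097) / 0.77104 = 0.56007 / 0.77104 ≈ 0.7264

PN ≈ 0.726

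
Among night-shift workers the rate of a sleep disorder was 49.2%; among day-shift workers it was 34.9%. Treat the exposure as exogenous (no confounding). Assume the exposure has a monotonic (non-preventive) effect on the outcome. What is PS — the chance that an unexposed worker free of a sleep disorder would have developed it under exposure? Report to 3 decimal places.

PS ≈ 0.220

p₁ = 0.492, p₀ = 0.349.
Under exogeneity and monotonicity, PS = (p₁ − p₀) / (1 − p₀).
PS = (0.492 − 0.349) / (1 − 0.349) = 0.143 / 0.651 ≈ 0.2197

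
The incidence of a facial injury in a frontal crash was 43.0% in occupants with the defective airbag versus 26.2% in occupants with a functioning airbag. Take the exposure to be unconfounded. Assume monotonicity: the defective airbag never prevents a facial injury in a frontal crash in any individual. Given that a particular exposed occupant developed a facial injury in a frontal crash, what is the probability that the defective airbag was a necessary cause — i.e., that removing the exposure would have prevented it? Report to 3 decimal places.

PN ≈ 0.391

p₁ = 0.43, p₀ = 0.262.
Under exogeneity and monotonicity, PN = (p₁ − p₀) / p₁.
PN = (0.43 − 0.262) / 0.43 = 0.168 / 0.43 ≈ 0.3907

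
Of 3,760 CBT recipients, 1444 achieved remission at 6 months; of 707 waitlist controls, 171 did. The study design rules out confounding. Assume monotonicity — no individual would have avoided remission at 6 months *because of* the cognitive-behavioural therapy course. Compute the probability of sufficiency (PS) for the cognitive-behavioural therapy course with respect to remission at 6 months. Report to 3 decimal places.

p₁ = P(outcome | exposed) = 1444/3760 = 0.38404
p₀ = P(outcome | unexposed) = 171/707 = 0.24187
Under exogeneity and monotonicity, PS = (p₁ − p₀) / (1 − p₀).
PS = (0.38404 − 0.24187) / (1 − 0.24187) = 0.14218 / 0.75813 ≈ 0.1875

PS ≈ 0.188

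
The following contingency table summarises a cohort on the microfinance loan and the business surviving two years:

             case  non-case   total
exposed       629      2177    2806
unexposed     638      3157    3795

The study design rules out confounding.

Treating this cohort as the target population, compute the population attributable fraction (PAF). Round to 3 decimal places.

p₁ = P(outcome | exposed) = 629/2806 = 0.22416
p₀ = P(outcome | unexposed) = 638/3795 = 0.16812
Exposure prevalence π = 2806/6601 = 0.42509; overall risk P(Y=1) = 0.19194.
Under exogeneity, PAF = [P(Y=1) − p₀]/P(Y=1).
PAF = (0.19194 − 0.16812) / 0.19194 ≈ 0.1241

PAF ≈ 0.124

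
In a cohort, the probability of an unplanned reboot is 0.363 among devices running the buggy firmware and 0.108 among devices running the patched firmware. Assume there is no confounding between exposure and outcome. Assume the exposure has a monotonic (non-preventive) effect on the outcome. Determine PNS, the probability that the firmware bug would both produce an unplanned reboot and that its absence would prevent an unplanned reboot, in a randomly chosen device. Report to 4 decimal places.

Let p₁ = 0.363, p₀ = 0.108.
Under exogeneity and monotonicity, PNS = p₁ − p₀.
PNS = 0.363 − 0.108 = 0.255

PNS ≈ 0.2550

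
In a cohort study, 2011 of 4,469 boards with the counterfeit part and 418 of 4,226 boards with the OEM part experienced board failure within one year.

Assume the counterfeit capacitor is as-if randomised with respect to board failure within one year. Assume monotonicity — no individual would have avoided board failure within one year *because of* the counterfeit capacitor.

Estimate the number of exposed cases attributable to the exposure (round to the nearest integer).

p₁ = P(outcome | exposed) = 2011/4469 = 0.44999
p₀ = P(outcome | unexposed) = 418/4226 = 0.098912
PN = (p₁ − p₀)/p₁ = (0.44999 − 0.098912) / 0.44999 ≈ 0.78019.
Attributable cases ≈ PN × (exposed cases) = 0.78019 × 2011 ≈ 1568.96.

about 1569 cases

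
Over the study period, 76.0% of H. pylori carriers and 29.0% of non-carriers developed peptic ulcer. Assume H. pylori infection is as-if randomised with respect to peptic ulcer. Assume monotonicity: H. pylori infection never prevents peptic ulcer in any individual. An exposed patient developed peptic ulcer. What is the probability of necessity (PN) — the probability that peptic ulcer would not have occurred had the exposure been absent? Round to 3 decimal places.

PN ≈ 0.618

p₁ = 0.76, p₀ = 0.29.
Under exogeneity and monotonicity, PN = (p₁ − p₀) / p₁.
PN = (0.76 − 0.29) / 0.76 = 0.47 / 0.76 ≈ 0.6184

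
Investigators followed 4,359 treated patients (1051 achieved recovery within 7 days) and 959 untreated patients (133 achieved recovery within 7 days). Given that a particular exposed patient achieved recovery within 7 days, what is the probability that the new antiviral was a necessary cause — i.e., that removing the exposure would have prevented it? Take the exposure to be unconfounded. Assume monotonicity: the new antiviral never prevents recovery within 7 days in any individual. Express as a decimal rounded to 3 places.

p₁ = P(outcome | exposed) = 1051/4359 = 0.24111
p₀ = P(outcome | unexposed) = 133/959 = 0.13869
Under exogeneity and monotonicity, PN = (p₁ − p₀) / p₁.
PN = (0.24111 − 0.13869) / 0.24111 = 0.10242 / 0.24111 ≈ 0.4248

PN ≈ 0.425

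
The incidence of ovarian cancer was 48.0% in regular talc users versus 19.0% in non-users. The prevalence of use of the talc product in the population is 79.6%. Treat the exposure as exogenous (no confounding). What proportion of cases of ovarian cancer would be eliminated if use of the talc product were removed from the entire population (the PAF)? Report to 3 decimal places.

p₁ = 0.48, p₀ = 0.19.
Overall risk P(Y=1) = π·p₁ + (1−π)·p₀ = 0.796×0.48 + 0.204×0.19 = 0.42084.
Under exogeneity, PAF = [P(Y=1) − p₀] / P(Y=1).
PAF = (0.42084 − 0.19) / 0.42084 ≈ 0.5485

PAF ≈ 0.549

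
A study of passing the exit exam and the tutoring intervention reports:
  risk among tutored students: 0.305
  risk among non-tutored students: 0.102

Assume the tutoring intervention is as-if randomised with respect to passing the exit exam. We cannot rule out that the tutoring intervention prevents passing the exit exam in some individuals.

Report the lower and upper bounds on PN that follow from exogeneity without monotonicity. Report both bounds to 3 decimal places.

0.666 ≤ PN ≤ 1.000

Let p₁ = 0.305, p₀ = 0.102.
Under exogeneity alone the bounds on PN are max{0,(p₁−p₀)/p₁} ≤ PN ≤ min{1,(1−p₀)/p₁}.
  lower = (p₁ − p₀)/p₁ = 0.203 / 0.305 ≈ 0.6656
  upper = min{1, (1 − p₀)/p₁} = 0.898 / 0.305 ≈ 2.9443 → capped at 1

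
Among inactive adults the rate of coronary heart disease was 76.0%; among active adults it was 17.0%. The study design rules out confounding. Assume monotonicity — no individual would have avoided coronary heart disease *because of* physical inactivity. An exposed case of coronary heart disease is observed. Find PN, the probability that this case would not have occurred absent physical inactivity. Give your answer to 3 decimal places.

p₁ = 0.76, p₀ = 0.17.
Under exogeneity and monotonicity, PN = (p₁ − p₀) / p₁.
PN = (0.76 − 0.17) / 0.76 = 0.59 / 0.76 ≈ 0.7763

PN ≈ 0.776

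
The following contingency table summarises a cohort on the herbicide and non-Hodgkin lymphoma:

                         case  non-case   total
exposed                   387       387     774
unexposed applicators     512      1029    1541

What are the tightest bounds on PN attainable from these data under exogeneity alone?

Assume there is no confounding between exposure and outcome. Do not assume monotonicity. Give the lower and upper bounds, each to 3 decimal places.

p₁ = P(outcome | exposed) = 387/774 = 0.5
p₀ = P(outcome | unexposed) = 512/1541 = 0.33225
Under exogeneity alone the bounds on PN are max{0,(p₁−p₀)/p₁} ≤ PN ≤ min{1,(1−p₀)/p₁}.
  lower = (p₁ − p₀)/p₁ = 0.16775 / 0.5 ≈ 0.3355
  upper = min{1, (1 − p₀)/p₁} = 0.66775 / 0.5 ≈ 1.3355 → capped at 1

0.335 ≤ PN ≤ 1.000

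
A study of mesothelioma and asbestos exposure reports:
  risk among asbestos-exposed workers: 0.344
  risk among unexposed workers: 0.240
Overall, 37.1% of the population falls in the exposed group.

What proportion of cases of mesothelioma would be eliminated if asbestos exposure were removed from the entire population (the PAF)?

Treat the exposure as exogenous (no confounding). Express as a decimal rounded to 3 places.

PAF ≈ 0.139

Let p₁ = 0.344, p₀ = 0.24.
Overall risk P(Y=1) = π·p₁ + (1−π)·p₀ = 0.371×0.344 + 0.629×0.24 = 0.27858.
Under exogeneity, PAF = [P(Y=1) − p₀] / P(Y=1).
PAF = (0.27858 − 0.24) / 0.27858 ≈ 0.1385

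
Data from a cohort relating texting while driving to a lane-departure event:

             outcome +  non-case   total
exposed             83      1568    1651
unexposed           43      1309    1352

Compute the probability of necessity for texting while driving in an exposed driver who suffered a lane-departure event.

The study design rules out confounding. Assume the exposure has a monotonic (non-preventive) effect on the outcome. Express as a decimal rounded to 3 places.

p₁ = P(outcome | exposed) = 83/1651 = 0.050273
p₀ = P(outcome | unexposed) = 43/1352 = 0.031805
Under exogeneity and monotonicity, PN = (p₁ − p₀)/p₁.
PN = (0.050273 − 0.031805) / 0.050273 ≈ 0.3674

PN ≈ 0.367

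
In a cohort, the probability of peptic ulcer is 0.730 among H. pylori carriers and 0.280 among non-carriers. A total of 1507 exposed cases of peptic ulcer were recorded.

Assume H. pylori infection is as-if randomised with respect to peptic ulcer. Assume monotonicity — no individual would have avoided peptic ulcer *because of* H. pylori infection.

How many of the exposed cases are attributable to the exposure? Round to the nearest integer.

about 929 cases

Let p₁ = 0.73, p₀ = 0.28.
PN = (p₁ − p₀)/p₁ = (0.73 − 0.28) / 0.73 ≈ 0.61644.
Attributable cases ≈ PN × (exposed cases) = 0.61644 × 1507 ≈ 928.97.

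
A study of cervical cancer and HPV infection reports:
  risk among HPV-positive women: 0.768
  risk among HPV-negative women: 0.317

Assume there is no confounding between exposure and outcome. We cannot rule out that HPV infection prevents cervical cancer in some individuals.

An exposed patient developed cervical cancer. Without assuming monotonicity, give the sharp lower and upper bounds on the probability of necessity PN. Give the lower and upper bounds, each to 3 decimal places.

Let p₁ = 0.768, p₀ = 0.317.
Under exogeneity alone the bounds on PN are max{0,(p₁−p₀)/p₁} ≤ PN ≤ min{1,(1−p₀)/p₁}.
  lower = (p₁ − p₀)/p₁ = 0.451 / 0.768 ≈ 0.5872
  upper = min{1, (1 − p₀)/p₁} = 0.683 / 0.768 ≈ 0.8893

0.587 ≤ PN ≤ 0.889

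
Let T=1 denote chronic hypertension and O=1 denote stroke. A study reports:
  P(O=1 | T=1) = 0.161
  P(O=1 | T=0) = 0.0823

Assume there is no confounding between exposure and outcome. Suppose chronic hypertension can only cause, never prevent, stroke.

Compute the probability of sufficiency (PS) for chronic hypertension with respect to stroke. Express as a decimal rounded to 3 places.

Let p₁ = 0.161, p₀ = 0.0823.
Under exogeneity and monotonicity, PS = (p₁ − p₀) / (1 − p₀).
PS = (0.161 − 0.0823) / (1 − 0.0823) = 0.0787 / 0.9177 ≈ 0.0858

PS ≈ 0.086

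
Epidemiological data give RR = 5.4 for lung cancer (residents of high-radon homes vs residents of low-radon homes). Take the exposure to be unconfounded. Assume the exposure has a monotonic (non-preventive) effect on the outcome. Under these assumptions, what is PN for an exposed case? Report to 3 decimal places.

PN ≈ 0.815

Under exogeneity and monotonicity, PN = (RR − 1) / RR = 1 − 1/RR.
PN = (5.4 − 1) / 5.4 = 4.4 / 5.4 ≈ 0.8148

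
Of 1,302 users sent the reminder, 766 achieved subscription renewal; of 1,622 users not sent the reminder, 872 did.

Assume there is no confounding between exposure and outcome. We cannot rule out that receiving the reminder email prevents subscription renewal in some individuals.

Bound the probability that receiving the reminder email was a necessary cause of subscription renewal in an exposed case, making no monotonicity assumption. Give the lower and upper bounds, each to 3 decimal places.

0.086 ≤ PN ≤ 0.786

p₁ = P(outcome | exposed) = 766/1302 = 0.58833
p₀ = P(outcome | unexposed) = 872/1622 = 0.53761
Under exogeneity alone the bounds on PN are max{0,(p₁−p₀)/p₁} ≤ PN ≤ min{1,(1−p₀)/p₁}.
  lower = (p₁ − p₀)/p₁ = 0.050718 / 0.58833 ≈ 0.0862
  upper = min{1, (1 − p₀)/p₁} = 0.46239 / 0.58833 ≈ 0.7859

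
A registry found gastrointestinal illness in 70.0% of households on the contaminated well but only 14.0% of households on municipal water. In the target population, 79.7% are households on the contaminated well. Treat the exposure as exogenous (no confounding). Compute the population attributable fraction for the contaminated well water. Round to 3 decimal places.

PAF ≈ 0.761

p₁ = 0.7, p₀ = 0.14.
Overall risk P(Y=1) = π·p₁ + (1−π)·p₀ = 0.797×0.7 + 0.203×0.14 = 0.58632.
Under exogeneity, PAF = [P(Y=1) − p₀] / P(Y=1).
PAF = (0.58632 − 0.14) / 0.58632 ≈ 0.7612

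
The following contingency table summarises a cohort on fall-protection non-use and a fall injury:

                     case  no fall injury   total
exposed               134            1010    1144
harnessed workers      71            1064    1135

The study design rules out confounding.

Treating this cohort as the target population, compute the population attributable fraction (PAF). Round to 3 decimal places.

p₁ = P(outcome | exposed) = 134/1144 = 0.11713
p₀ = P(outcome | unexposed) = 71/1135 = 0.062555
Exposure prevalence π = 1144/2279 = 0.50197; overall risk P(Y=1) = 0.089952.
Under exogeneity, PAF = [P(Y=1) − p₀]/P(Y=1).
PAF = (0.089952 − 0.062555) / 0.089952 ≈ 0.3046

PAF ≈ 0.305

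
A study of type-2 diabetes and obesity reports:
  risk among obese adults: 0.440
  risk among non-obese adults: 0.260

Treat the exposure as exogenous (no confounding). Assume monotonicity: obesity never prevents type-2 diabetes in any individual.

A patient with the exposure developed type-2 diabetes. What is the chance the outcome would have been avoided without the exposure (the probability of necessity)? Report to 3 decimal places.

Let p₁ = 0.44, p₀ = 0.26.
Under exogeneity and monotonicity, PN = (p₁ − p₀) / p₁.
PN = (0.44 − 0.26) / 0.44 = 0.18 / 0.44 ≈ 0.4091

PN ≈ 0.409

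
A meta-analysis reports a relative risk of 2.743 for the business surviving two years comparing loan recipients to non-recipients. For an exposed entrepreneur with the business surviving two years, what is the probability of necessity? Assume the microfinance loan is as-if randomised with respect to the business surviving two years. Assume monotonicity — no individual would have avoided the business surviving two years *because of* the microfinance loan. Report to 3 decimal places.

PN ≈ 0.635

Under exogeneity and monotonicity, PN = (RR − 1) / RR = 1 − 1/RR.
PN = (2.743 − 1) / 2.743 = 1.743 / 2.743 ≈ 0.6354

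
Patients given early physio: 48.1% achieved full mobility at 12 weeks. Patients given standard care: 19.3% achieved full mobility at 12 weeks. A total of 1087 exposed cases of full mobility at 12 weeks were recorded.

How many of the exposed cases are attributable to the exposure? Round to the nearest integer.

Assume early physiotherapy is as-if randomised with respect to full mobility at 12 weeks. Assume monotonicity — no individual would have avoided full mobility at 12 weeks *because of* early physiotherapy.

p₁ = 0.481, p₀ = 0.193.
PN = (p₁ − p₀)/p₁ = (0.481 − 0.193) / 0.481 ≈ 0.59875.
Attributable cases ≈ PN × (exposed cases) = 0.59875 × 1087 ≈ 650.84.

about 651 cases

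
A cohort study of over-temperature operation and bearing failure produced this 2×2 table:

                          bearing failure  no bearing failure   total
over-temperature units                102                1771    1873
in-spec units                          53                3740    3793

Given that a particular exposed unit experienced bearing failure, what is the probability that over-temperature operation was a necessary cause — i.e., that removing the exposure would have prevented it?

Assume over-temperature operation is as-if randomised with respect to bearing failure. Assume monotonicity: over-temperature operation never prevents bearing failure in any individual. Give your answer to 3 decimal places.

p₁ = P(outcome | exposed) = 102/1873 = 0.054458
p₀ = P(outcome | unexposed) = 53/3793 = 0.013973
Under exogeneity and monotonicity, PN = (p₁ − p₀)/p₁.
PN = (0.054458 − 0.013973) / 0.054458 ≈ 0.7434

PN ≈ 0.743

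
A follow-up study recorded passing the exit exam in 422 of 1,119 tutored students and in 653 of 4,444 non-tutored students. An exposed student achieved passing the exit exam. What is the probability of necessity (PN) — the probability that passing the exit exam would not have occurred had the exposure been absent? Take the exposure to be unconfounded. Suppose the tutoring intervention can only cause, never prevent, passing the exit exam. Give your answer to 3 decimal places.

PN ≈ 0.610

p₁ = P(outcome | exposed) = 422/1119 = 0.37712
p₀ = P(outcome | unexposed) = 653/4444 = 0.14694
Under exogeneity and monotonicity, PN = (p₁ − p₀) / p₁.
PN = (0.37712 − 0.14694) / 0.37712 = 0.23018 / 0.37712 ≈ 0.6104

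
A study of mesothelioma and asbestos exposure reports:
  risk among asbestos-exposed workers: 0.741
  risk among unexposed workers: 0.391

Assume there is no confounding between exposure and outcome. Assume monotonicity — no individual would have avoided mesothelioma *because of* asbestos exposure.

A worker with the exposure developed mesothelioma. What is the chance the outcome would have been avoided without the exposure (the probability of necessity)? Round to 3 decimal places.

PN ≈ 0.472

Let p₁ = 0.741, p₀ = 0.391.
Under exogeneity and monotonicity, PN = (p₁ − p₀) / p₁.
PN = (0.741 − 0.391) / 0.741 = 0.35 / 0.741 ≈ 0.4723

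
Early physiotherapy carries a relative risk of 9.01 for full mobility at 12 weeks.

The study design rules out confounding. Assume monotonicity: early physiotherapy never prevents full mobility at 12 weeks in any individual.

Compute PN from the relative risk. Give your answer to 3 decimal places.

PN ≈ 0.889

Under exogeneity and monotonicity, PN = (RR − 1) / RR = 1 − 1/RR.
PN = (9.01 − 1) / 9.01 = 8.01 / 9.01 ≈ 0.8890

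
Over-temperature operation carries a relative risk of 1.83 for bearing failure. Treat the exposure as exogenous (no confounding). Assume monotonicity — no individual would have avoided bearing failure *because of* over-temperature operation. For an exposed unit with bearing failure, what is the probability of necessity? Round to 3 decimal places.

Under exogeneity and monotonicity, PN = (RR − 1) / RR = 1 − 1/RR.
PN = (1.83 − 1) / 1.83 = 0.83 / 1.83 ≈ 0.4536

PN ≈ 0.454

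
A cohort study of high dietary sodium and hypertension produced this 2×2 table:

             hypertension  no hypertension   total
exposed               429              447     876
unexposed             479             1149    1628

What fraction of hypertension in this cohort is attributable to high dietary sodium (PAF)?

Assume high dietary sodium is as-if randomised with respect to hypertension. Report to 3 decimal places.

PAF ≈ 0.189

p₁ = P(outcome | exposed) = 429/876 = 0.48973
p₀ = P(outcome | unexposed) = 479/1628 = 0.29423
Exposure prevalence π = 876/2504 = 0.34984; overall risk P(Y=1) = 0.36262.
Under exogeneity, PAF = [P(Y=1) − p₀]/P(Y=1).
PAF = (0.36262 − 0.29423) / 0.36262 ≈ 0.1886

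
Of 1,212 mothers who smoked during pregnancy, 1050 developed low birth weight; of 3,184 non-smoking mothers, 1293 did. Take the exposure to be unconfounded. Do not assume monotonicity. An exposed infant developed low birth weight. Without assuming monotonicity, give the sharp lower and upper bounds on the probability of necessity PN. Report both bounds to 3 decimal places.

0.531 ≤ PN ≤ 0.686

p₁ = P(outcome | exposed) = 1050/1212 = 0.86634
p₀ = P(outcome | unexposed) = 1293/3184 = 0.40609
Under exogeneity alone the bounds on PN are max{0,(p₁−p₀)/p₁} ≤ PN ≤ min{1,(1−p₀)/p₁}.
  lower = (p₁ − p₀)/p₁ = 0.46024 / 0.86634 ≈ 0.5313
  upper = min{1, (1 − p₀)/p₁} = 0.59391 / 0.86634 ≈ 0.6855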